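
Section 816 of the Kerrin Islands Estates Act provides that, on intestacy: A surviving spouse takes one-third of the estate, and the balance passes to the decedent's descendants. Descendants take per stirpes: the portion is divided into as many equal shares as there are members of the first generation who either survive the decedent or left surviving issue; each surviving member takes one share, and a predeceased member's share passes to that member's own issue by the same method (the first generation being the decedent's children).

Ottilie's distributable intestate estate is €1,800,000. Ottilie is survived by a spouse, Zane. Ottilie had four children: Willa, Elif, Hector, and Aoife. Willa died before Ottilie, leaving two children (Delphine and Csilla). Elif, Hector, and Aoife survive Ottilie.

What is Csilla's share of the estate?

Csilla receives €150,000.

Zane takes one-third of €1,800,000 = €600,000. The remaining €1,200,000 passes to the descendants.
The descendants' portion (€1,200,000) is divided into 4 shares of €300,000: Elif, Hector, and Aoife each take €300,000; Willa's €300,000 share passes to Willa's issue.
Willa's share (€300,000) is divided into 2 shares of €150,000: Delphine and Csilla each take €150,000.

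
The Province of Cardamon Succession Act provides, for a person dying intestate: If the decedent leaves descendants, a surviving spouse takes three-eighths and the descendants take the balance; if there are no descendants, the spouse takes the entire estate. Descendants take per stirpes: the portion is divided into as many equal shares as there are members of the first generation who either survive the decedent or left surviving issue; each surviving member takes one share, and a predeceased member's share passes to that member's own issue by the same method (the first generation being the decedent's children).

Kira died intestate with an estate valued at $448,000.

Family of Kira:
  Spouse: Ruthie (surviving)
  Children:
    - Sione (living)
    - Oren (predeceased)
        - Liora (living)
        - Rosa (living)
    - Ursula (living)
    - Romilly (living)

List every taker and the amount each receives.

Ruthie: $168,000; Sione: $70,000; Liora: $35,000; Rosa: $35,000; Ursula: $70,000; Romilly: $70,000

Ruthie takes three-eighths of $448,000 = $168,000. The remaining $280,000 passes to the descendants.
The descendants' portion ($280,000) is divided into 4 shares of $70,000: Sione, Ursula, and Romilly each take $70,000; Oren's $70,000 share passes to Oren's issue.
Oren's share ($70,000) is divided into 2 shares of $35,000: Liora and Rosa each take $35,000.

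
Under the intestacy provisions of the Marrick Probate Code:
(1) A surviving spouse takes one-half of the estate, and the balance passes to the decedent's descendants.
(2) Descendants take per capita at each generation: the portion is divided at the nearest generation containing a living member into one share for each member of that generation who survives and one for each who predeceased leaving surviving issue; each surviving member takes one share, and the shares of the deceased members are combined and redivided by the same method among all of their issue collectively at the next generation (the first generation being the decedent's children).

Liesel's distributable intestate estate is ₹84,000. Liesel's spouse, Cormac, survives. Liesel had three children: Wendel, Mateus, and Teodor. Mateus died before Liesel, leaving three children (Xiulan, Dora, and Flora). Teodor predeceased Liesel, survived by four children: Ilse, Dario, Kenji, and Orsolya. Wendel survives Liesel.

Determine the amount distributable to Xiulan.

Cormac takes one-half of ₹84,000 = ₹42,000. The remaining ₹42,000 passes to the descendants.
The descendants' portion (₹42,000) is divided at the children's generation into 3 shares of ₹14,000. Wendel takes ₹14,000. The 2 shares of the deceased (Mateus and Teodor) are combined into a pool of ₹28,000.
That pool (₹28,000) is divided at the grandchildren's generation equally among Xiulan, Dora, Flora, Ilse, Dario, Kenji, and Orsolya: ₹4,000 each.

Xiulan receives ₹4,000.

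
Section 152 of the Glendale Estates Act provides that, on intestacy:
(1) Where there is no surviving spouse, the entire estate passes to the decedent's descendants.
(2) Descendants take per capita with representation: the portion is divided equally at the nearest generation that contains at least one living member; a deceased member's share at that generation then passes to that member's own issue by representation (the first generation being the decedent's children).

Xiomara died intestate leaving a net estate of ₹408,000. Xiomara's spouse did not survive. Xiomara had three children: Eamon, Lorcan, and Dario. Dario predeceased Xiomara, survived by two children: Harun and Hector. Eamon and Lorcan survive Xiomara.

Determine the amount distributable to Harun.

The entire ₹408,000 passes to the descendants.
That amount (₹408,000) is divided into 3 shares of ₹136,000: Eamon and Lorcan each take ₹136,000; Dario's ₹136,000 share passes to Dario's issue.
Dario's share (₹136,000) is divided into 2 shares of ₹68,000: Harun and Hector each take ₹68,000.

Harun receives ₹68,000.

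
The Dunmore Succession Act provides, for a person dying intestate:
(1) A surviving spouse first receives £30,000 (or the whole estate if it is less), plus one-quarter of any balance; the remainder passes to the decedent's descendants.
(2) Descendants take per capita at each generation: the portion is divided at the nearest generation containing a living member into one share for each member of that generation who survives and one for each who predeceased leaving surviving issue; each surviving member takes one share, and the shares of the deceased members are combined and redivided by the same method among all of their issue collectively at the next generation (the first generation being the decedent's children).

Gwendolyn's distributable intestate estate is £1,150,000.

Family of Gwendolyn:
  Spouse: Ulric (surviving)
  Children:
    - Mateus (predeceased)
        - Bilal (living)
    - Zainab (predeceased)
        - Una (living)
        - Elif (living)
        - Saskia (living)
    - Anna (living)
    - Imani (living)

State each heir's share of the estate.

Ulric: £310,000; Bilal: £105,000; Una: £105,000; Elif: £105,000; Saskia: £105,000; Anna: £210,000; Imani: £210,000

Ulric first takes £30,000, leaving a balance of £1,120,000. Ulric then takes one-quarter of the balance (£280,000), for a total of £310,000. The remaining £840,000 passes to the descendants.
The descendants' portion (£840,000) is divided at the children's generation into 4 shares of £210,000. Anna and Imani each take £210,000. The 2 shares of the deceased (Mateus and Zainab) are combined into a pool of £420,000.
That pool (£420,000) is divided at the grandchildren's generation equally among Bilal, Una, Elif, and Saskia: £105,000 each.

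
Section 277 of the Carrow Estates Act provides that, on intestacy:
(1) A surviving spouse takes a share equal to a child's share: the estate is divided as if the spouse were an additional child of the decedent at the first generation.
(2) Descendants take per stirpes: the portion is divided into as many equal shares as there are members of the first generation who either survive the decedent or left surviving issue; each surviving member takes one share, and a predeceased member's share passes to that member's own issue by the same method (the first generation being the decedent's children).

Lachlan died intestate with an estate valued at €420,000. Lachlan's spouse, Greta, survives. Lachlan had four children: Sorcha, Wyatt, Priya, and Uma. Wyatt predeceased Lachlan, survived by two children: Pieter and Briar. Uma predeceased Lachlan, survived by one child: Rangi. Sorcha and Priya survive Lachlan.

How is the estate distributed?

Greta: €84,000; Sorcha: €84,000; Pieter: €42,000; Briar: €42,000; Priya: €84,000; Rangi: €84,000

The spouse counts as an additional share at the children's level, so there are 5 primary shares of €84,000. Greta takes one such share (€84,000).
The children's combined portion (€336,000) is divided into 4 shares of €84,000: Sorcha and Priya each take €84,000; Wyatt's €84,000 share passes to Wyatt's issue; Uma's €84,000 share passes to Uma's issue.
Wyatt's share (€84,000) is divided into 2 shares of €42,000: Pieter and Briar each take €42,000.
Uma's share (€84,000) passes entirely to Rangi.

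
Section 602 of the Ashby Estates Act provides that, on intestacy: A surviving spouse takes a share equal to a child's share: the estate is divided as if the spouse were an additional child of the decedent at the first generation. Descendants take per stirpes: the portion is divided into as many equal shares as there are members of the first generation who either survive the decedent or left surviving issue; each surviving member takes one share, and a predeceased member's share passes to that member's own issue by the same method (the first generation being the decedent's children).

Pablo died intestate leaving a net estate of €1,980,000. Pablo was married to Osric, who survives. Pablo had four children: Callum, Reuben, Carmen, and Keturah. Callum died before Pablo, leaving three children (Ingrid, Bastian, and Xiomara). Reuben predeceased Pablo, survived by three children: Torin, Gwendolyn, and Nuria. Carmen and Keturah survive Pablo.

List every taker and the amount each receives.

Osric: €396,000; Ingrid: €132,000; Bastian: €132,000; Xiomara: €132,000; Torin: €132,000; Gwendolyn: €132,000; Nuria: €132,000; Carmen: €396,000; Keturah: €396,000

The spouse counts as an additional share at the children's level, so there are 5 primary shares of €396,000. Osric takes one such share (€396,000).
The children's combined portion (€1,584,000) is divided into 4 shares of €396,000: Carmen and Keturah each take €396,000; Callum's €396,000 share passes to Callum's issue; Reuben's €396,000 share passes to Reuben's issue.
Callum's share (€396,000) is divided into 3 shares of €132,000: Ingrid, Bastian, and Xiomara each take €132,000.
Reuben's share (€396,000) is divided into 3 shares of €132,000: Torin, Gwendolyn, and Nuria each take €132,000.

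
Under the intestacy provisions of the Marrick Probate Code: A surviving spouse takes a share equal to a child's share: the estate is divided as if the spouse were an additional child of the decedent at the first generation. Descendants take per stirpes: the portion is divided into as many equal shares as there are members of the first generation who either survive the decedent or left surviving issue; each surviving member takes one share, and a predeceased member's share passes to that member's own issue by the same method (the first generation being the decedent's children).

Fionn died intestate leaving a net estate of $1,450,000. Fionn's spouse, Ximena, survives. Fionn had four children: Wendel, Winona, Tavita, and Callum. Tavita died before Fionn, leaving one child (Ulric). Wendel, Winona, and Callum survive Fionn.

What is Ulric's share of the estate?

Ulric receives $290,000.

The spouse counts as an additional share at the children's level, so there are 5 primary shares of $290,000. Ximena takes one such share ($290,000).
The children's combined portion ($1,160,000) is divided into 4 shares of $290,000: Wendel, Winona, and Callum each take $290,000; Tavita's $290,000 share passes to Tavita's issue.
Tavita's share ($290,000) passes entirely to Ulric.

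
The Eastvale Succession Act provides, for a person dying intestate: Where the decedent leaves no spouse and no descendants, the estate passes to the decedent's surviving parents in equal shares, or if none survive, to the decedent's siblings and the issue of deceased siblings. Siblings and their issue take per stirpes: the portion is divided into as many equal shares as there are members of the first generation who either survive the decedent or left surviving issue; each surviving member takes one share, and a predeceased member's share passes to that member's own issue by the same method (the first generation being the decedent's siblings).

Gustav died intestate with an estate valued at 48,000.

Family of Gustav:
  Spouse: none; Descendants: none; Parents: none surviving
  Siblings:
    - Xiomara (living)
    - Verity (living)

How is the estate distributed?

Xiomara: 24,000; Verity: 24,000

The entire 48,000 passes to the siblings and their issue.
That amount (48,000) is divided into 2 shares of 24,000: Xiomara and Verity each take 24,000.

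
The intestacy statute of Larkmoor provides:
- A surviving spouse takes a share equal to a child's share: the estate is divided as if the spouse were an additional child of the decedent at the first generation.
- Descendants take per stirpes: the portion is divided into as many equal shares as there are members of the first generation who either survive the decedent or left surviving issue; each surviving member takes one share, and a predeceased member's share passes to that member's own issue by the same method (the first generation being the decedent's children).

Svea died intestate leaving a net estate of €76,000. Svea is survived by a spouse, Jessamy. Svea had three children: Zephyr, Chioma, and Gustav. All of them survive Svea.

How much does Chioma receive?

The spouse counts as an additional share at the children's level, so there are 4 primary shares of €19,000. Jessamy takes one such share (€19,000).
The children's combined portion (€57,000) is divided into 3 shares of €19,000: Zephyr, Chioma, and Gustav each take €19,000.

Chioma receives €19,000.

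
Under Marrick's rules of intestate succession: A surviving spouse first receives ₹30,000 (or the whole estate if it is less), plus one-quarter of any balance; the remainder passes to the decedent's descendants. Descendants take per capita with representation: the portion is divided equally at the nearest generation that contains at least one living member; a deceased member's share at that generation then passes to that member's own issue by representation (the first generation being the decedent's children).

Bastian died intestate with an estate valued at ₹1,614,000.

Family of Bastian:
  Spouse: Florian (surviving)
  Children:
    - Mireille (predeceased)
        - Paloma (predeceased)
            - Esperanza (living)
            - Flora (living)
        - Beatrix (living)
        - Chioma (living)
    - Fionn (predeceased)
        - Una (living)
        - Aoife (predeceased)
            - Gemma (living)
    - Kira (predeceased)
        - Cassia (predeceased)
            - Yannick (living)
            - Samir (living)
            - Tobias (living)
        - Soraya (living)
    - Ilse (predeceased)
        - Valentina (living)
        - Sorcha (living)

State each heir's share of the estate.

Florian first takes ₹30,000, leaving a balance of ₹1,584,000. Florian then takes one-quarter of the balance (₹396,000), for a total of ₹426,000. The remaining ₹1,188,000 passes to the descendants.
No child survives, so the initial division is made at the grandchildren's generation.
The descendants' portion (₹1,188,000) is divided into 9 shares of ₹132,000: Beatrix, Chioma, Una, Soraya, Valentina, and Sorcha each take ₹132,000; Paloma's ₹132,000 share passes to Paloma's issue; Aoife's ₹132,000 share passes to Aoife's issue; Cassia's ₹132,000 share passes to Cassia's issue.
Paloma's share (₹132,000) is divided into 2 shares of ₹66,000: Esperanza and Flora each take ₹66,000.
Aoife's share (₹132,000) passes entirely to Gemma.
Cassia's share (₹132,000) is divided into 3 shares of ₹44,000: Yannick, Samir, and Tobias each take ₹44,000.

Florian: ₹426,000; Esperanza: ₹66,000; Flora: ₹66,000; Beatrix: ₹132,000; Chioma: ₹132,000; Una: ₹132,000; Gemma: ₹132,000; Yannick: ₹44,000; Samir: ₹44,000; Tobias: ₹44,000; Soraya: ₹132,000; Valentina: ₹132,000; Sorcha: ₹132,000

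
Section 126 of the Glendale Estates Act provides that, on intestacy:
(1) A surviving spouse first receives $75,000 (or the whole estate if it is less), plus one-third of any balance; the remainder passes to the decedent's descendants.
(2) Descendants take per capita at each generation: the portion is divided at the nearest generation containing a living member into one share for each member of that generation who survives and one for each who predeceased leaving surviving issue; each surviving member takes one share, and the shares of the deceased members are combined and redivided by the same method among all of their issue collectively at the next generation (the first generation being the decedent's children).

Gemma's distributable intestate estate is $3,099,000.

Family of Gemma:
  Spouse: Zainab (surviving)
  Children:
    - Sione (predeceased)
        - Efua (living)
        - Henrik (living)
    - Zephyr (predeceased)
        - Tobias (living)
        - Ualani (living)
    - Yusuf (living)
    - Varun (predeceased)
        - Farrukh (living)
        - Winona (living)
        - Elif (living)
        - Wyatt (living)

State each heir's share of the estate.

Zainab first takes $75,000, leaving a balance of $3,024,000. Zainab then takes one-third of the balance ($1,008,000), for a total of $1,083,000. The remaining $2,016,000 passes to the descendants.
The descendants' portion ($2,016,000) is divided at the children's generation into 4 shares of $504,000. Yusuf takes $504,000. The 3 shares of the deceased (Sione, Zephyr, and Varun) are combined into a pool of $1,512,000.
That pool ($1,512,000) is divided at the grandchildren's generation equally among Efua, Henrik, Tobias, Ualani, Farrukh, Winona, Elif, and Wyatt: $189,000 each.

Zainab: $1,083,000; Efua: $189,000; Henrik: $189,000; Tobias: $189,000; Ualani: $189,000; Yusuf: $504,000; Farrukh: $189,000; Winona: $189,000; Elif: $189,000; Wyatt: $189,000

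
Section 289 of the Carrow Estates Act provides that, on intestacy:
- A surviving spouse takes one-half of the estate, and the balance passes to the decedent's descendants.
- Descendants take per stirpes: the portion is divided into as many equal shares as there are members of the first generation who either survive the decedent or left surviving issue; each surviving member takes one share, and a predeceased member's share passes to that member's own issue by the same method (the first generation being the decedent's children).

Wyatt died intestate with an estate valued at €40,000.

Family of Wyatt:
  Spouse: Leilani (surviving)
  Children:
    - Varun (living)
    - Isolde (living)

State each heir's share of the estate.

Leilani: €20,000; Varun: €10,000; Isolde: €10,000

Leilani takes one-half of €40,000 = €20,000. The remaining €20,000 passes to the descendants.
The descendants' portion (€20,000) is divided into 2 shares of €10,000: Varun and Isolde each take €10,000.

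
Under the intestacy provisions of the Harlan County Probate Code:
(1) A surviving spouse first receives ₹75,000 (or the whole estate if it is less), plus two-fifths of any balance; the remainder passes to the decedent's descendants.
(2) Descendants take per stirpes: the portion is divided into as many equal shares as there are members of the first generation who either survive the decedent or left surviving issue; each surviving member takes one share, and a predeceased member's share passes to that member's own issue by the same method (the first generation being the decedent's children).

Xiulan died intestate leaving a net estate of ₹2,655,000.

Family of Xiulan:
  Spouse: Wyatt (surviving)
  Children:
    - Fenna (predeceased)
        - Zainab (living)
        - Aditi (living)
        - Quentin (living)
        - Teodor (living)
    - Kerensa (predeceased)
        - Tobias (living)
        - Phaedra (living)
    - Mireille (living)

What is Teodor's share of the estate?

Teodor receives ₹129,000.

Wyatt first takes ₹75,000, leaving a balance of ₹2,580,000. Wyatt then takes two-fifths of the balance (₹1,032,000), for a total of ₹1,107,000. The remaining ₹1,548,000 passes to the descendants.
The descendants' portion (₹1,548,000) is divided into 3 shares of ₹516,000: Mireille takes ₹516,000; Fenna's ₹516,000 share passes to Fenna's issue; Kerensa's ₹516,000 share passes to Kerensa's issue.
Fenna's share (₹516,000) is divided into 4 shares of ₹129,000: Zainab, Aditi, Quentin, and Teodor each take ₹129,000.
Kerensa's share (₹516,000) is divided into 2 shares of ₹258,000: Tobias and Phaedra each take ₹258,000.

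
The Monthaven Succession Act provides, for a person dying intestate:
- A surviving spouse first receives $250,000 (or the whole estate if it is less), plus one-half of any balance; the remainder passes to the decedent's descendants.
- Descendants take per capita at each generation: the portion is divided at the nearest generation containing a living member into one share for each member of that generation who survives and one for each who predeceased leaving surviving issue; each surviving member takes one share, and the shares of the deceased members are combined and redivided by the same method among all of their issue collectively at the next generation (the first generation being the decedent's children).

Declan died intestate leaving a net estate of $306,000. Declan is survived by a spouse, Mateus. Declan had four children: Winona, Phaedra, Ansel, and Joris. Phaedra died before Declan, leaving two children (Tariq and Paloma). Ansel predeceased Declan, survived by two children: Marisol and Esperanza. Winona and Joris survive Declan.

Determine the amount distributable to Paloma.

Mateus first takes $250,000, leaving a balance of $56,000. Mateus then takes one-half of the balance ($28,000), for a total of $278,000. The remaining $28,000 passes to the descendants.
The descendants' portion ($28,000) is divided at the children's generation into 4 shares of $7,000. Winona and Joris each take $7,000. The 2 shares of the deceased (Phaedra and Ansel) are combined into a pool of $14,000.
That pool ($14,000) is divided at the grandchildren's generation equally among Tariq, Paloma, Marisol, and Esperanza: $3,500 each.

Paloma receives $3,500.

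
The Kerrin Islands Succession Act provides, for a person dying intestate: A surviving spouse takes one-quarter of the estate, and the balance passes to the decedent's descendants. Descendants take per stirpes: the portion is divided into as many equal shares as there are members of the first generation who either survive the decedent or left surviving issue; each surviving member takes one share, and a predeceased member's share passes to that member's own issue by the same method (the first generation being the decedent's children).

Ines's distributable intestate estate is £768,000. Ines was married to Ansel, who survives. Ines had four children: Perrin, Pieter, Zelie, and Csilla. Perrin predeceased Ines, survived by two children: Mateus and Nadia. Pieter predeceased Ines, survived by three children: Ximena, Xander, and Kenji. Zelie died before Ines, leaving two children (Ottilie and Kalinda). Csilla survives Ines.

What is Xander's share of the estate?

Xander receives £48,000.

Ansel takes one-quarter of £768,000 = £192,000. The remaining £576,000 passes to the descendants.
The descendants' portion (£576,000) is divided into 4 shares of £144,000: Csilla takes £144,000; Perrin's £144,000 share passes to Perrin's issue; Pieter's £144,000 share passes to Pieter's issue; Zelie's £144,000 share passes to Zelie's issue.
Perrin's share (£144,000) is divided into 2 shares of £72,000: Mateus and Nadia each take £72,000.
Pieter's share (£144,000) is divided into 3 shares of £48,000: Ximena, Xander, and Kenji each take £48,000.
Zelie's share (£144,000) is divided into 2 shares of £72,000: Ottilie and Kalinda each take £72,000.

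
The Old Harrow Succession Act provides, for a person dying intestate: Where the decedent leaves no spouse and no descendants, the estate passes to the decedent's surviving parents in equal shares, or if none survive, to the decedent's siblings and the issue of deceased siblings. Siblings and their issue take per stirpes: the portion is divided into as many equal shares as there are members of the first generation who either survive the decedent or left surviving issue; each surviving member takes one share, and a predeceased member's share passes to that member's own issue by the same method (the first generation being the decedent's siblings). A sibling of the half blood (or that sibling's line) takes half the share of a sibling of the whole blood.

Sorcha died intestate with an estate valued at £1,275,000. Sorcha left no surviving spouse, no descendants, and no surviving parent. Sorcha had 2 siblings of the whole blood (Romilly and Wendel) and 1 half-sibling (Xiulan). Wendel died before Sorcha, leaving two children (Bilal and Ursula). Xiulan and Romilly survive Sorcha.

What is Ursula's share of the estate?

The entire £1,275,000 passes to the siblings and their issue.
Counting each half-blood sibling's line as half a unit, there are 5/2 units in £1,275,000, so one unit is £510,000. Whole-blood lines (Romilly and Wendel) take £510,000 each; half-blood lines (Xiulan) take £255,000 each.
Wendel's share (£510,000) is divided into 2 shares of £255,000: Bilal and Ursula each take £255,000.

Ursula receives £255,000.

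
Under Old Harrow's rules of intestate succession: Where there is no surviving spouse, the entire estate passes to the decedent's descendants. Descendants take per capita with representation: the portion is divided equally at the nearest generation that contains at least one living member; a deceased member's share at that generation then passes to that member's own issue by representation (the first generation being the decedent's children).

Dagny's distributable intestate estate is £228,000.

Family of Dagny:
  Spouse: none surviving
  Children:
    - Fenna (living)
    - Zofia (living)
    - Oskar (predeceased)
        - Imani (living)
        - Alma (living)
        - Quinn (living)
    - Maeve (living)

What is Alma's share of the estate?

The entire £228,000 passes to the descendants.
That amount (£228,000) is divided into 4 shares of £57,000: Fenna, Zofia, and Maeve each take £57,000; Oskar's £57,000 share passes to Oskar's issue.
Oskar's share (£57,000) is divided into 3 shares of £19,000: Imani, Alma, and Quinn each take £19,000.

Alma receives £19,000.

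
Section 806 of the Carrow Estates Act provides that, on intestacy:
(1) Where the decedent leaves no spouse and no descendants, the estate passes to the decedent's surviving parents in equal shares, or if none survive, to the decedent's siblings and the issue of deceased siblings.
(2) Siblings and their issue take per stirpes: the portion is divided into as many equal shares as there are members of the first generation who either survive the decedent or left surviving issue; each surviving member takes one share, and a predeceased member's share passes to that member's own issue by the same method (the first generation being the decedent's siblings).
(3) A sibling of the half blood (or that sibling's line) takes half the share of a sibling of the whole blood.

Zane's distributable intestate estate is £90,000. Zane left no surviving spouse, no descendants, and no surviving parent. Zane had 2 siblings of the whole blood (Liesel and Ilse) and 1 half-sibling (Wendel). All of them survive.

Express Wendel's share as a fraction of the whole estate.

The entire £90,000 passes to the siblings and their issue.
Counting each half-blood sibling's line as half a unit, there are 5/2 units in £90,000, so one unit is £36,000. Whole-blood lines (Liesel and Ilse) take £36,000 each; half-blood lines (Wendel) take £18,000 each.

Wendel receives 1/5 of the estate.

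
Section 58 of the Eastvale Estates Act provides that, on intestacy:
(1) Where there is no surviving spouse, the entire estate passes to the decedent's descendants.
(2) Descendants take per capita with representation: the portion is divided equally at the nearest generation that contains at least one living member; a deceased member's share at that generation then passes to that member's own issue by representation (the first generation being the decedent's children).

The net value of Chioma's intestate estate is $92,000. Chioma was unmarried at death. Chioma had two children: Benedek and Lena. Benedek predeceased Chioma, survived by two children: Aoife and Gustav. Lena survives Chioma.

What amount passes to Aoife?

The entire $92,000 passes to the descendants.
That amount ($92,000) is divided into 2 shares of $46,000: Lena takes $46,000; Benedek's $46,000 share passes to Benedek's issue.
Benedek's share ($46,000) is divided into 2 shares of $23,000: Aoife and Gustav each take $23,000.

Aoife receives $23,000.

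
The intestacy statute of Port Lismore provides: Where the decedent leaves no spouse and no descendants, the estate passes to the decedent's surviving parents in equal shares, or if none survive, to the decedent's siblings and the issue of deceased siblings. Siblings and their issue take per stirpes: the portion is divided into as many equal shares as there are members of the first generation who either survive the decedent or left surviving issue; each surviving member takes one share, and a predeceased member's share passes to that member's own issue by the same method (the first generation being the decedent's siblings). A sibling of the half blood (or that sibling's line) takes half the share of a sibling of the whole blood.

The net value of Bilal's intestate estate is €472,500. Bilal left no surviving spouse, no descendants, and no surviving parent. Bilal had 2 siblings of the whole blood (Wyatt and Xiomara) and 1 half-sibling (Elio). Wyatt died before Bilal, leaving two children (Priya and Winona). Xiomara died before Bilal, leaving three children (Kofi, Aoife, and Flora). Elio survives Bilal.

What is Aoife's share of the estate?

Aoife receives €63,000.

The entire €472,500 passes to the siblings and their issue.
Counting each half-blood sibling's line as half a unit, there are 5/2 units in €472,500, so one unit is €189,000. Whole-blood lines (Wyatt and Xiomara) take €189,000 each; half-blood lines (Elio) take €94,500 each.
Wyatt's share (€189,000) is divided into 2 shares of €94,500: Priya and Winona each take €94,500.
Xiomara's share (€189,000) is divided into 3 shares of €63,000: Kofi, Aoife, and Flora each take €63,000.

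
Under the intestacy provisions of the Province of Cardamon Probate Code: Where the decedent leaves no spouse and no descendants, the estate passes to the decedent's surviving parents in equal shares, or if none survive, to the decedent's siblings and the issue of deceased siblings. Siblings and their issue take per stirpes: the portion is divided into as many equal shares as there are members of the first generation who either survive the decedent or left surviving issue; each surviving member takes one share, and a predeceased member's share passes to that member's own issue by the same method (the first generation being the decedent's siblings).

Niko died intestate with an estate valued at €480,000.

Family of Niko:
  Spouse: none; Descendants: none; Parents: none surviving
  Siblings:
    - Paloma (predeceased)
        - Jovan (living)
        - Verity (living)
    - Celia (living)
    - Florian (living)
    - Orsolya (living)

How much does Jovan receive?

Jovan receives €60,000.

The entire €480,000 passes to the siblings and their issue.
That amount (€480,000) is divided into 4 shares of €120,000: Celia, Florian, and Orsolya each take €120,000; Paloma's €120,000 share passes to Paloma's issue.
Paloma's share (€120,000) is divided into 2 shares of €60,000: Jovan and Verity each take €60,000.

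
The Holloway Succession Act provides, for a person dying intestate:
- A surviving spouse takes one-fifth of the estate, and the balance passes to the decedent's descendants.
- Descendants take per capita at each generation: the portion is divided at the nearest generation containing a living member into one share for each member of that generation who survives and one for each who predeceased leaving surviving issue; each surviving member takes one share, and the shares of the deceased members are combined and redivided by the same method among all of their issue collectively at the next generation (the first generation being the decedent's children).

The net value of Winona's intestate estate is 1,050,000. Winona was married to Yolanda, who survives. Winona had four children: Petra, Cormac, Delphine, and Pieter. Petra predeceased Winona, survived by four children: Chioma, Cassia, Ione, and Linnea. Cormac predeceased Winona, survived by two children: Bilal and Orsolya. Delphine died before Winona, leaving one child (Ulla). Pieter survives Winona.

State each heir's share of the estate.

Yolanda takes one-fifth of 1,050,000 = 210,000. The remaining 840,000 passes to the descendants.
The descendants' portion (840,000) is divided at the children's generation into 4 shares of 210,000. Pieter takes 210,000. The 3 shares of the deceased (Petra, Cormac, and Delphine) are combined into a pool of 630,000.
That pool (630,000) is divided at the grandchildren's generation equally among Chioma, Cassia, Ione, Linnea, Bilal, Orsolya, and Ulla: 90,000 each.

Yolanda: 210,000; Chioma: 90,000; Cassia: 90,000; Ione: 90,000; Linnea: 90,000; Bilal: 90,000; Orsolya: 90,000; Ulla: 90,000; Pieter: 210,000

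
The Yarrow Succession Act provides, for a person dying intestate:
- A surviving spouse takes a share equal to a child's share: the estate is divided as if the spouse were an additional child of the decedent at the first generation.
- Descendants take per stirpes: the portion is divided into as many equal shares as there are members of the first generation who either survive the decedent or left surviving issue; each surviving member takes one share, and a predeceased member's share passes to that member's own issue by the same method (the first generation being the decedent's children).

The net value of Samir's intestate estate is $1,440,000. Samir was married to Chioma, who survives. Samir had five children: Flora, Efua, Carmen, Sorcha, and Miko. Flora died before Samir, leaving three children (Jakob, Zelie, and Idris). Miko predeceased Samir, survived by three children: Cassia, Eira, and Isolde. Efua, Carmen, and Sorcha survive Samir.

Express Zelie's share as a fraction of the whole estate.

The spouse counts as an additional share at the children's level, so there are 6 primary shares of $240,000. Chioma takes one such share ($240,000).
The children's combined portion ($1,200,000) is divided into 5 shares of $240,000: Efua, Carmen, and Sorcha each take $240,000; Flora's $240,000 share passes to Flora's issue; Miko's $240,000 share passes to Miko's issue.
Flora's share ($240,000) is divided into 3 shares of $80,000: Jakob, Zelie, and Idris each take $80,000.
Miko's share ($240,000) is divided into 3 shares of $80,000: Cassia, Eira, and Isolde each take $80,000.

Zelie receives 1/18 of the estate.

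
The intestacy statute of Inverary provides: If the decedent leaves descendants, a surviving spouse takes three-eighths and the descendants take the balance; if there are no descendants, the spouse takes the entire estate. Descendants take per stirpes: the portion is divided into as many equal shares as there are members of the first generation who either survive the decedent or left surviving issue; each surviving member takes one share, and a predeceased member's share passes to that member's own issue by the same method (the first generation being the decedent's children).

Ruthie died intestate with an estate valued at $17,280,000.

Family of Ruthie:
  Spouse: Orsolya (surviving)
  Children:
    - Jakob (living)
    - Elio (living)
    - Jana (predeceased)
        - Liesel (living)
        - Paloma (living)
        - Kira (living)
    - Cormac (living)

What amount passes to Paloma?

Paloma receives $900,000.

Orsolya takes three-eighths of $17,280,000 = $6,480,000. The remaining $10,800,000 passes to the descendants.
The descendants' portion ($10,800,000) is divided into 4 shares of $2,700,000: Jakob, Elio, and Cormac each take $2,700,000; Jana's $2,700,000 share passes to Jana's issue.
Jana's share ($2,700,000) is divided into 3 shares of $900,000: Liesel, Paloma, and Kira each take $900,000.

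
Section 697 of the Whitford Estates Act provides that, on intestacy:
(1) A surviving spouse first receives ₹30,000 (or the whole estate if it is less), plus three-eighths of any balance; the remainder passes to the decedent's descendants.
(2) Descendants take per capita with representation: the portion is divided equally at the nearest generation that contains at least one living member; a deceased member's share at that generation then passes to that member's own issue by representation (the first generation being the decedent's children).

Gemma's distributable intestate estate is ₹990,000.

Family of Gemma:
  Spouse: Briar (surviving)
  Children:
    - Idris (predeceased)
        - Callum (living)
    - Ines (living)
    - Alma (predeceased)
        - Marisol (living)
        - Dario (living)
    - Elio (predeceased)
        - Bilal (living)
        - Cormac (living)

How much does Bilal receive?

Briar first takes ₹30,000, leaving a balance of ₹960,000. Briar then takes three-eighths of the balance (₹360,000), for a total of ₹390,000. The remaining ₹600,000 passes to the descendants.
The descendants' portion (₹600,000) is divided into 4 shares of ₹150,000: Ines takes ₹150,000; Idris's ₹150,000 share passes to Idris's issue; Alma's ₹150,000 share passes to Alma's issue; Elio's ₹150,000 share passes to Elio's issue.
Idris's share (₹150,000) passes entirely to Callum.
Alma's share (₹150,000) is divided into 2 shares of ₹75,000: Marisol and Dario each take ₹75,000.
Elio's share (₹150,000) is divided into 2 shares of ₹75,000: Bilal and Cormac each take ₹75,000.

Bilal receives ₹75,000.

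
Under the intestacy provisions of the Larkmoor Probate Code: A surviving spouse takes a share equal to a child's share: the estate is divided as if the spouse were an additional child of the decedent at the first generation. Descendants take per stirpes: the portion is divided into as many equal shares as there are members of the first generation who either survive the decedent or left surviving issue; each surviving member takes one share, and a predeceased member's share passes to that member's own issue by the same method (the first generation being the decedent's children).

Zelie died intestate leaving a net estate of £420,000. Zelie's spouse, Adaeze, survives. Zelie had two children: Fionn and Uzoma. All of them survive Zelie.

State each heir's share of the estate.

Adaeze: £140,000; Fionn: £140,000; Uzoma: £140,000

The spouse counts as an additional share at the children's level, so there are 3 primary shares of £140,000. Adaeze takes one such share (£140,000).
The children's combined portion (£280,000) is divided into 2 shares of £140,000: Fionn and Uzoma each take £140,000.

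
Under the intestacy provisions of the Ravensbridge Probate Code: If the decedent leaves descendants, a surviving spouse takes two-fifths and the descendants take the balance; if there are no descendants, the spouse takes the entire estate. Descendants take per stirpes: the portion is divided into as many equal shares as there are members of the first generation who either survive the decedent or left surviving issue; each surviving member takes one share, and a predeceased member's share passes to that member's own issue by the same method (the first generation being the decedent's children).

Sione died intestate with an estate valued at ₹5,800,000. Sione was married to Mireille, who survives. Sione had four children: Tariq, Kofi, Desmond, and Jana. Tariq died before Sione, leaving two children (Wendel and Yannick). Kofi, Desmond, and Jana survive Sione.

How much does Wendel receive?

Mireille takes two-fifths of ₹5,800,000 = ₹2,320,000. The remaining ₹3,480,000 passes to the descendants.
The descendants' portion (₹3,480,000) is divided into 4 shares of ₹870,000: Kofi, Desmond, and Jana each take ₹870,000; Tariq's ₹870,000 share passes to Tariq's issue.
Tariq's share (₹870,000) is divided into 2 shares of ₹435,000: Wendel and Yannick each take ₹435,000.

Wendel receives ₹435,000.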